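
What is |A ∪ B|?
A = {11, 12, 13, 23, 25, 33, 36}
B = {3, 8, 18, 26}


Set A = {11, 12, 13, 23, 25, 33, 36}, |A| = 7
Set B = {3, 8, 18, 26}, |B| = 4
A ∩ B = {}, |A ∩ B| = 0
|A ∪ B| = |A| + |B| - |A ∩ B| = 7 + 4 - 0 = 11

11


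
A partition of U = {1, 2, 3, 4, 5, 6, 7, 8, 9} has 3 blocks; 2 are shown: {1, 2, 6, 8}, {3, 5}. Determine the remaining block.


U = {1, 2, 3, 4, 5, 6, 7, 8, 9}
Shown blocks: {1, 2, 6, 8}, {3, 5}
A partition's blocks are pairwise disjoint and cover U, so the missing block = U \ (union of shown blocks).
Union of shown blocks: {1, 2, 3, 5, 6, 8}
Missing block = U \ (union) = {4, 7, 9}

{4, 7, 9}


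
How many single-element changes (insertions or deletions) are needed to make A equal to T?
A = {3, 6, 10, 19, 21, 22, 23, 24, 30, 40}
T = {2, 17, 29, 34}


Set A = {3, 6, 10, 19, 21, 22, 23, 24, 30, 40}
Set T = {2, 17, 29, 34}
Elements to remove from A (in A, not in T): {3, 6, 10, 19, 21, 22, 23, 24, 30, 40} → 10 removals
Elements to add to A (in T, not in A): {2, 17, 29, 34} → 4 additions
Total edits = 10 + 4 = 14

14


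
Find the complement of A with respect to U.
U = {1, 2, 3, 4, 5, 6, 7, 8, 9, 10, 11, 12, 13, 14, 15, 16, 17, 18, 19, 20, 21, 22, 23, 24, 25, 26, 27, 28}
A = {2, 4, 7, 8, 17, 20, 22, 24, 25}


Universal set U = {1, 2, 3, 4, 5, 6, 7, 8, 9, 10, 11, 12, 13, 14, 15, 16, 17, 18, 19, 20, 21, 22, 23, 24, 25, 26, 27, 28}
Set A = {2, 4, 7, 8, 17, 20, 22, 24, 25}
A' = U \ A = elements in U but not in A
Checking each element of U:
1 (not in A, include), 2 (in A, exclude), 3 (not in A, include), 4 (in A, exclude), 5 (not in A, include), 6 (not in A, include), 7 (in A, exclude), 8 (in A, exclude), 9 (not in A, include), 10 (not in A, include), 11 (not in A, include), 12 (not in A, include), 13 (not in A, include), 14 (not in A, include), 15 (not in A, include), 16 (not in A, include), 17 (in A, exclude), 18 (not in A, include), 19 (not in A, include), 20 (in A, exclude), 21 (not in A, include), 22 (in A, exclude), 23 (not in A, include), 24 (in A, exclude), 25 (in A, exclude), 26 (not in A, include), 27 (not in A, include), 28 (not in A, include)
A' = {1, 3, 5, 6, 9, 10, 11, 12, 13, 14, 15, 16, 18, 19, 21, 23, 26, 27, 28}

{1, 3, 5, 6, 9, 10, 11, 12, 13, 14, 15, 16, 18, 19, 21, 23, 26, 27, 28}


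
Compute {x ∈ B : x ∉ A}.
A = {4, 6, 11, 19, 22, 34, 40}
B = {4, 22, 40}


Set A = {4, 6, 11, 19, 22, 34, 40}
Set B = {4, 22, 40}
Check each element of B against A:
4 ∈ A, 22 ∈ A, 40 ∈ A
Elements of B not in A: {}

{}


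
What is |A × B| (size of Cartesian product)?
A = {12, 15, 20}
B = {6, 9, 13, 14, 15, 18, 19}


Set A = {12, 15, 20} has 3 elements.
Set B = {6, 9, 13, 14, 15, 18, 19} has 7 elements.
|A × B| = |A| × |B| = 3 × 7 = 21

21


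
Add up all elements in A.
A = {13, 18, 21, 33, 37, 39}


Set A = {13, 18, 21, 33, 37, 39}
Sum = 13 + 18 + 21 + 33 + 37 + 39 = 161

161


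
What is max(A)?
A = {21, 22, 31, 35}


Set A = {21, 22, 31, 35}
Elements in ascending order: 21, 22, 31, 35
The largest element is 35.

35


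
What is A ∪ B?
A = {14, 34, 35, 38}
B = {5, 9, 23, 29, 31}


Set A = {14, 34, 35, 38}
Set B = {5, 9, 23, 29, 31}
A ∪ B includes all elements in either set.
Elements from A: {14, 34, 35, 38}
Elements from B not already included: {5, 9, 23, 29, 31}
A ∪ B = {5, 9, 14, 23, 29, 31, 34, 35, 38}

{5, 9, 14, 23, 29, 31, 34, 35, 38}


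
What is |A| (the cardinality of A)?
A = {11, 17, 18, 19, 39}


Set A = {11, 17, 18, 19, 39}
Listing elements: 11, 17, 18, 19, 39
Counting: 5 elements
|A| = 5

5


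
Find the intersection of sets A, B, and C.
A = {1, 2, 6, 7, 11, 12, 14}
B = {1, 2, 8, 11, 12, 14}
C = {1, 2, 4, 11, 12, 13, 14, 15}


Set A = {1, 2, 6, 7, 11, 12, 14}
Set B = {1, 2, 8, 11, 12, 14}
Set C = {1, 2, 4, 11, 12, 13, 14, 15}
First, A ∩ B = {1, 2, 11, 12, 14}
Then, (A ∩ B) ∩ C = {1, 2, 11, 12, 14}

{1, 2, 11, 12, 14}


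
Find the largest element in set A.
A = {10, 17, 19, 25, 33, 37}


Set A = {10, 17, 19, 25, 33, 37}
Elements in ascending order: 10, 17, 19, 25, 33, 37
The largest element is 37.

37


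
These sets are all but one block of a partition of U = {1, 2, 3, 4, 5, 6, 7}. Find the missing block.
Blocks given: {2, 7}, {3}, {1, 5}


U = {1, 2, 3, 4, 5, 6, 7}
Shown blocks: {2, 7}, {3}, {1, 5}
A partition's blocks are pairwise disjoint and cover U, so the missing block = U \ (union of shown blocks).
Union of shown blocks: {1, 2, 3, 5, 7}
Missing block = U \ (union) = {4, 6}

{4, 6}


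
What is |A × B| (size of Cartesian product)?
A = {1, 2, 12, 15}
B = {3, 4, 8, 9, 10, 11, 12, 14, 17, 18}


Set A = {1, 2, 12, 15} has 4 elements.
Set B = {3, 4, 8, 9, 10, 11, 12, 14, 17, 18} has 10 elements.
|A × B| = |A| × |B| = 4 × 10 = 40

40


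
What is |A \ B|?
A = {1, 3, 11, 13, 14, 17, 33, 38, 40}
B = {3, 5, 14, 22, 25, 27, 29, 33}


Set A = {1, 3, 11, 13, 14, 17, 33, 38, 40}
Set B = {3, 5, 14, 22, 25, 27, 29, 33}
A \ B = {1, 11, 13, 17, 38, 40}
|A \ B| = 6

6


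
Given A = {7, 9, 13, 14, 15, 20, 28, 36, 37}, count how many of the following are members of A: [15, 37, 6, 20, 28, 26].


Set A = {7, 9, 13, 14, 15, 20, 28, 36, 37}
Candidates: [15, 37, 6, 20, 28, 26]
Check each candidate:
15 ∈ A, 37 ∈ A, 6 ∉ A, 20 ∈ A, 28 ∈ A, 26 ∉ A
Count of candidates in A: 4

4


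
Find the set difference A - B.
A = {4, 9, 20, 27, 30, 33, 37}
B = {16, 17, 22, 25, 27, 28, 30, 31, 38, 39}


Set A = {4, 9, 20, 27, 30, 33, 37}
Set B = {16, 17, 22, 25, 27, 28, 30, 31, 38, 39}
A \ B includes elements in A that are not in B.
Check each element of A:
4 (not in B, keep), 9 (not in B, keep), 20 (not in B, keep), 27 (in B, remove), 30 (in B, remove), 33 (not in B, keep), 37 (not in B, keep)
A \ B = {4, 9, 20, 33, 37}

{4, 9, 20, 33, 37}


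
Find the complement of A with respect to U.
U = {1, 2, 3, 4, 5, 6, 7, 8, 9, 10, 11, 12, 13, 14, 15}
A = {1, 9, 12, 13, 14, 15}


Universal set U = {1, 2, 3, 4, 5, 6, 7, 8, 9, 10, 11, 12, 13, 14, 15}
Set A = {1, 9, 12, 13, 14, 15}
A' = U \ A = elements in U but not in A
Checking each element of U:
1 (in A, exclude), 2 (not in A, include), 3 (not in A, include), 4 (not in A, include), 5 (not in A, include), 6 (not in A, include), 7 (not in A, include), 8 (not in A, include), 9 (in A, exclude), 10 (not in A, include), 11 (not in A, include), 12 (in A, exclude), 13 (in A, exclude), 14 (in A, exclude), 15 (in A, exclude)
A' = {2, 3, 4, 5, 6, 7, 8, 10, 11}

{2, 3, 4, 5, 6, 7, 8, 10, 11}


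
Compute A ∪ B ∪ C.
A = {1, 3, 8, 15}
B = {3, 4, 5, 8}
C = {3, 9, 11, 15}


Set A = {1, 3, 8, 15}
Set B = {3, 4, 5, 8}
Set C = {3, 9, 11, 15}
First, A ∪ B = {1, 3, 4, 5, 8, 15}
Then, (A ∪ B) ∪ C = {1, 3, 4, 5, 8, 9, 11, 15}

{1, 3, 4, 5, 8, 9, 11, 15}


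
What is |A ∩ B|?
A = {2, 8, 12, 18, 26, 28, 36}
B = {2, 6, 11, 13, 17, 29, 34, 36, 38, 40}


Set A = {2, 8, 12, 18, 26, 28, 36}
Set B = {2, 6, 11, 13, 17, 29, 34, 36, 38, 40}
A ∩ B = {2, 36}
|A ∩ B| = 2

2


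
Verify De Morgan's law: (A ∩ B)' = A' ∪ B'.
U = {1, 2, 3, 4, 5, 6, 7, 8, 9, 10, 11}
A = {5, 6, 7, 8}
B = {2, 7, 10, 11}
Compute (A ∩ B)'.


U = {1, 2, 3, 4, 5, 6, 7, 8, 9, 10, 11}
A = {5, 6, 7, 8}, B = {2, 7, 10, 11}
A ∩ B = {7}
(A ∩ B)' = U \ (A ∩ B) = {1, 2, 3, 4, 5, 6, 8, 9, 10, 11}
Verification via A' ∪ B': A' = {1, 2, 3, 4, 9, 10, 11}, B' = {1, 3, 4, 5, 6, 8, 9}
A' ∪ B' = {1, 2, 3, 4, 5, 6, 8, 9, 10, 11} ✓

{1, 2, 3, 4, 5, 6, 8, 9, 10, 11}


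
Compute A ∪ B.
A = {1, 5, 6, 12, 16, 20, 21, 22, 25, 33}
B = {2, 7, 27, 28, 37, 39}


Set A = {1, 5, 6, 12, 16, 20, 21, 22, 25, 33}
Set B = {2, 7, 27, 28, 37, 39}
A ∪ B includes all elements in either set.
Elements from A: {1, 5, 6, 12, 16, 20, 21, 22, 25, 33}
Elements from B not already included: {2, 7, 27, 28, 37, 39}
A ∪ B = {1, 2, 5, 6, 7, 12, 16, 20, 21, 22, 25, 27, 28, 33, 37, 39}

{1, 2, 5, 6, 7, 12, 16, 20, 21, 22, 25, 27, 28, 33, 37, 39}


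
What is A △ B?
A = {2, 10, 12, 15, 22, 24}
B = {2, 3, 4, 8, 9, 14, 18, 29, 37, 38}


Set A = {2, 10, 12, 15, 22, 24}
Set B = {2, 3, 4, 8, 9, 14, 18, 29, 37, 38}
A △ B = (A \ B) ∪ (B \ A)
Elements in A but not B: {10, 12, 15, 22, 24}
Elements in B but not A: {3, 4, 8, 9, 14, 18, 29, 37, 38}
A △ B = {3, 4, 8, 9, 10, 12, 14, 15, 18, 22, 24, 29, 37, 38}

{3, 4, 8, 9, 10, 12, 14, 15, 18, 22, 24, 29, 37, 38}


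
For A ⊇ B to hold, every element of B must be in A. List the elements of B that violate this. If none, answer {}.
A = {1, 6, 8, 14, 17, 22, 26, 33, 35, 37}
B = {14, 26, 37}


Set A = {1, 6, 8, 14, 17, 22, 26, 33, 35, 37}
Set B = {14, 26, 37}
Check each element of B against A:
14 ∈ A, 26 ∈ A, 37 ∈ A
Elements of B not in A: {}

{}


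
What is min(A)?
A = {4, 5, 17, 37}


Set A = {4, 5, 17, 37}
Elements in ascending order: 4, 5, 17, 37
The smallest element is 4.

4


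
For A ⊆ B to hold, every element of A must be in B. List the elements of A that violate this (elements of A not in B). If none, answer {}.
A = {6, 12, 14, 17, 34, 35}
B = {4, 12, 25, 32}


Set A = {6, 12, 14, 17, 34, 35}
Set B = {4, 12, 25, 32}
Check each element of A against B:
6 ∉ B (include), 12 ∈ B, 14 ∉ B (include), 17 ∉ B (include), 34 ∉ B (include), 35 ∉ B (include)
Elements of A not in B: {6, 14, 17, 34, 35}

{6, 14, 17, 34, 35}


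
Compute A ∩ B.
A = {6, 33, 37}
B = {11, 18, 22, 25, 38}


Set A = {6, 33, 37}
Set B = {11, 18, 22, 25, 38}
A ∩ B includes only elements in both sets.
Check each element of A against B:
6 ✗, 33 ✗, 37 ✗
A ∩ B = {}

{}


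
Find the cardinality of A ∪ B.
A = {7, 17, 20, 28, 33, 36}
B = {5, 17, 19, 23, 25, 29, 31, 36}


Set A = {7, 17, 20, 28, 33, 36}, |A| = 6
Set B = {5, 17, 19, 23, 25, 29, 31, 36}, |B| = 8
A ∩ B = {17, 36}, |A ∩ B| = 2
|A ∪ B| = |A| + |B| - |A ∩ B| = 6 + 8 - 2 = 12

12


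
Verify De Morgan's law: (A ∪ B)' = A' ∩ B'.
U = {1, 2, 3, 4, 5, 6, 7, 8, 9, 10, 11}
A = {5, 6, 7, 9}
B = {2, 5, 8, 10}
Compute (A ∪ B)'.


U = {1, 2, 3, 4, 5, 6, 7, 8, 9, 10, 11}
A = {5, 6, 7, 9}, B = {2, 5, 8, 10}
A ∪ B = {2, 5, 6, 7, 8, 9, 10}
(A ∪ B)' = U \ (A ∪ B) = {1, 3, 4, 11}
Verification via A' ∩ B': A' = {1, 2, 3, 4, 8, 10, 11}, B' = {1, 3, 4, 6, 7, 9, 11}
A' ∩ B' = {1, 3, 4, 11} ✓

{1, 3, 4, 11}


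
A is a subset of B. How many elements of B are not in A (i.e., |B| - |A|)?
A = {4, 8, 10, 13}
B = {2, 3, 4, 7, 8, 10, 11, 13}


Set A = {4, 8, 10, 13}, |A| = 4
Set B = {2, 3, 4, 7, 8, 10, 11, 13}, |B| = 8
Since A ⊆ B: B \ A = {2, 3, 7, 11}
|B| - |A| = 8 - 4 = 4

4


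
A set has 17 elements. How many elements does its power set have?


The set has 17 elements.
The power set contains all possible subsets.
|P(A)| = 2^|A| = 2^17 = 131072

131072


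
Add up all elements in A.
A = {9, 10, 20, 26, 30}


Set A = {9, 10, 20, 26, 30}
Sum = 9 + 10 + 20 + 26 + 30 = 95

95


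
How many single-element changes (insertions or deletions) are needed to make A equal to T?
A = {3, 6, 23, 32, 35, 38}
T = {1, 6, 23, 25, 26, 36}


Set A = {3, 6, 23, 32, 35, 38}
Set T = {1, 6, 23, 25, 26, 36}
Elements to remove from A (in A, not in T): {3, 32, 35, 38} → 4 removals
Elements to add to A (in T, not in A): {1, 25, 26, 36} → 4 additions
Total edits = 4 + 4 = 8

8


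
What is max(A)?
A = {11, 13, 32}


Set A = {11, 13, 32}
Elements in ascending order: 11, 13, 32
The largest element is 32.

32


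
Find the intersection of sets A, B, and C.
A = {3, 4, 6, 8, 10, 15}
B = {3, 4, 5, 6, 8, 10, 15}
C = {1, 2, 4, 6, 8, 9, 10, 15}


Set A = {3, 4, 6, 8, 10, 15}
Set B = {3, 4, 5, 6, 8, 10, 15}
Set C = {1, 2, 4, 6, 8, 9, 10, 15}
First, A ∩ B = {3, 4, 6, 8, 10, 15}
Then, (A ∩ B) ∩ C = {4, 6, 8, 10, 15}

{4, 6, 8, 10, 15}


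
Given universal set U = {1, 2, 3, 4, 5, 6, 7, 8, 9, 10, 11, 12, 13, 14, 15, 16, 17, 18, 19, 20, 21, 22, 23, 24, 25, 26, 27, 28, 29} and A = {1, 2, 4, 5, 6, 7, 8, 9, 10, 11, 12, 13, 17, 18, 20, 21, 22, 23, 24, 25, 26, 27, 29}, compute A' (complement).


Universal set U = {1, 2, 3, 4, 5, 6, 7, 8, 9, 10, 11, 12, 13, 14, 15, 16, 17, 18, 19, 20, 21, 22, 23, 24, 25, 26, 27, 28, 29}
Set A = {1, 2, 4, 5, 6, 7, 8, 9, 10, 11, 12, 13, 17, 18, 20, 21, 22, 23, 24, 25, 26, 27, 29}
A' = U \ A = elements in U but not in A
Checking each element of U:
1 (in A, exclude), 2 (in A, exclude), 3 (not in A, include), 4 (in A, exclude), 5 (in A, exclude), 6 (in A, exclude), 7 (in A, exclude), 8 (in A, exclude), 9 (in A, exclude), 10 (in A, exclude), 11 (in A, exclude), 12 (in A, exclude), 13 (in A, exclude), 14 (not in A, include), 15 (not in A, include), 16 (not in A, include), 17 (in A, exclude), 18 (in A, exclude), 19 (not in A, include), 20 (in A, exclude), 21 (in A, exclude), 22 (in A, exclude), 23 (in A, exclude), 24 (in A, exclude), 25 (in A, exclude), 26 (in A, exclude), 27 (in A, exclude), 28 (not in A, include), 29 (in A, exclude)
A' = {3, 14, 15, 16, 19, 28}

{3, 14, 15, 16, 19, 28}


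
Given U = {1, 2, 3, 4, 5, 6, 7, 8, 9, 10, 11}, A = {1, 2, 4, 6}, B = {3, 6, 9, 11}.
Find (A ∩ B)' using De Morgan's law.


U = {1, 2, 3, 4, 5, 6, 7, 8, 9, 10, 11}
A = {1, 2, 4, 6}, B = {3, 6, 9, 11}
A ∩ B = {6}
(A ∩ B)' = U \ (A ∩ B) = {1, 2, 3, 4, 5, 7, 8, 9, 10, 11}
Verification via A' ∪ B': A' = {3, 5, 7, 8, 9, 10, 11}, B' = {1, 2, 4, 5, 7, 8, 10}
A' ∪ B' = {1, 2, 3, 4, 5, 7, 8, 9, 10, 11} ✓

{1, 2, 3, 4, 5, 7, 8, 9, 10, 11}


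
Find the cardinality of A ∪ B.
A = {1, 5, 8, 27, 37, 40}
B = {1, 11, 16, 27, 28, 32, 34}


Set A = {1, 5, 8, 27, 37, 40}, |A| = 6
Set B = {1, 11, 16, 27, 28, 32, 34}, |B| = 7
A ∩ B = {1, 27}, |A ∩ B| = 2
|A ∪ B| = |A| + |B| - |A ∩ B| = 6 + 7 - 2 = 11

11


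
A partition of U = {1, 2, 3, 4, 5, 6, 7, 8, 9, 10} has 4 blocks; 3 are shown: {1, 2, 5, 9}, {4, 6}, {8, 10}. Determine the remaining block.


U = {1, 2, 3, 4, 5, 6, 7, 8, 9, 10}
Shown blocks: {1, 2, 5, 9}, {4, 6}, {8, 10}
A partition's blocks are pairwise disjoint and cover U, so the missing block = U \ (union of shown blocks).
Union of shown blocks: {1, 2, 4, 5, 6, 8, 9, 10}
Missing block = U \ (union) = {3, 7}

{3, 7}


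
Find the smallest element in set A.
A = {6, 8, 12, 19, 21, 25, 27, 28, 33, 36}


Set A = {6, 8, 12, 19, 21, 25, 27, 28, 33, 36}
Elements in ascending order: 6, 8, 12, 19, 21, 25, 27, 28, 33, 36
The smallest element is 6.

6


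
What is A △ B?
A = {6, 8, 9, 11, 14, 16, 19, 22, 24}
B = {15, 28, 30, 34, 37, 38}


Set A = {6, 8, 9, 11, 14, 16, 19, 22, 24}
Set B = {15, 28, 30, 34, 37, 38}
A △ B = (A \ B) ∪ (B \ A)
Elements in A but not B: {6, 8, 9, 11, 14, 16, 19, 22, 24}
Elements in B but not A: {15, 28, 30, 34, 37, 38}
A △ B = {6, 8, 9, 11, 14, 15, 16, 19, 22, 24, 28, 30, 34, 37, 38}

{6, 8, 9, 11, 14, 15, 16, 19, 22, 24, 28, 30, 34, 37, 38}


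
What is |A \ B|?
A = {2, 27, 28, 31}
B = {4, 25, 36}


Set A = {2, 27, 28, 31}
Set B = {4, 25, 36}
A \ B = {2, 27, 28, 31}
|A \ B| = 4

4


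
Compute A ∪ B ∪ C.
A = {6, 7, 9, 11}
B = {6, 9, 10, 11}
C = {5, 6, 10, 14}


Set A = {6, 7, 9, 11}
Set B = {6, 9, 10, 11}
Set C = {5, 6, 10, 14}
First, A ∪ B = {6, 7, 9, 10, 11}
Then, (A ∪ B) ∪ C = {5, 6, 7, 9, 10, 11, 14}

{5, 6, 7, 9, 10, 11, 14}


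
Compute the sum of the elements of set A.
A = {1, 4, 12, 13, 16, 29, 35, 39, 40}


Set A = {1, 4, 12, 13, 16, 29, 35, 39, 40}
Sum = 1 + 4 + 12 + 13 + 16 + 29 + 35 + 39 + 40 = 189

189


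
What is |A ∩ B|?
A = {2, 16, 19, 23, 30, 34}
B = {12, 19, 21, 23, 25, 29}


Set A = {2, 16, 19, 23, 30, 34}
Set B = {12, 19, 21, 23, 25, 29}
A ∩ B = {19, 23}
|A ∩ B| = 2

2


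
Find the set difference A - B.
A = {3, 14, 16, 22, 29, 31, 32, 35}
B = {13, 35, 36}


Set A = {3, 14, 16, 22, 29, 31, 32, 35}
Set B = {13, 35, 36}
A \ B includes elements in A that are not in B.
Check each element of A:
3 (not in B, keep), 14 (not in B, keep), 16 (not in B, keep), 22 (not in B, keep), 29 (not in B, keep), 31 (not in B, keep), 32 (not in B, keep), 35 (in B, remove)
A \ B = {3, 14, 16, 22, 29, 31, 32}

{3, 14, 16, 22, 29, 31, 32}


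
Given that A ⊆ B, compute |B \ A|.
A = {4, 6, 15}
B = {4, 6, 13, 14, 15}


Set A = {4, 6, 15}, |A| = 3
Set B = {4, 6, 13, 14, 15}, |B| = 5
Since A ⊆ B: B \ A = {13, 14}
|B| - |A| = 5 - 3 = 2

2


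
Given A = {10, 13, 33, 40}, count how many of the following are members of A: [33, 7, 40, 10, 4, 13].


Set A = {10, 13, 33, 40}
Candidates: [33, 7, 40, 10, 4, 13]
Check each candidate:
33 ∈ A, 7 ∉ A, 40 ∈ A, 10 ∈ A, 4 ∉ A, 13 ∈ A
Count of candidates in A: 4

4


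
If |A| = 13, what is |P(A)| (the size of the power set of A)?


The set has 13 elements.
The power set contains all possible subsets.
|P(A)| = 2^|A| = 2^13 = 8192

8192


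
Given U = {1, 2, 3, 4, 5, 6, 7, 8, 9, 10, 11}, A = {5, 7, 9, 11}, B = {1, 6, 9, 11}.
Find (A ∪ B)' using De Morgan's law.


U = {1, 2, 3, 4, 5, 6, 7, 8, 9, 10, 11}
A = {5, 7, 9, 11}, B = {1, 6, 9, 11}
A ∪ B = {1, 5, 6, 7, 9, 11}
(A ∪ B)' = U \ (A ∪ B) = {2, 3, 4, 8, 10}
Verification via A' ∩ B': A' = {1, 2, 3, 4, 6, 8, 10}, B' = {2, 3, 4, 5, 7, 8, 10}
A' ∩ B' = {2, 3, 4, 8, 10} ✓

{2, 3, 4, 8, 10}


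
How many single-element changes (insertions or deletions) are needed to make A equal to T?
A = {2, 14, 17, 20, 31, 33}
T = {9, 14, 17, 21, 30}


Set A = {2, 14, 17, 20, 31, 33}
Set T = {9, 14, 17, 21, 30}
Elements to remove from A (in A, not in T): {2, 20, 31, 33} → 4 removals
Elements to add to A (in T, not in A): {9, 21, 30} → 3 additions
Total edits = 4 + 3 = 7

7


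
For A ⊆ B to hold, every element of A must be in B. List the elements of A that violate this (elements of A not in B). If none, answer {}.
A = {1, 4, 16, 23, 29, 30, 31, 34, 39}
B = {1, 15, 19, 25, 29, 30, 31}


Set A = {1, 4, 16, 23, 29, 30, 31, 34, 39}
Set B = {1, 15, 19, 25, 29, 30, 31}
Check each element of A against B:
1 ∈ B, 4 ∉ B (include), 16 ∉ B (include), 23 ∉ B (include), 29 ∈ B, 30 ∈ B, 31 ∈ B, 34 ∉ B (include), 39 ∉ B (include)
Elements of A not in B: {4, 16, 23, 34, 39}

{4, 16, 23, 34, 39}


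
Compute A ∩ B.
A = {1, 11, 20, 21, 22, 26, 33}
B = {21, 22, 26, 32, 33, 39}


Set A = {1, 11, 20, 21, 22, 26, 33}
Set B = {21, 22, 26, 32, 33, 39}
A ∩ B includes only elements in both sets.
Check each element of A against B:
1 ✗, 11 ✗, 20 ✗, 21 ✓, 22 ✓, 26 ✓, 33 ✓
A ∩ B = {21, 22, 26, 33}

{21, 22, 26, 33}


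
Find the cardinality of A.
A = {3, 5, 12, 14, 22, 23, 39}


Set A = {3, 5, 12, 14, 22, 23, 39}
Listing elements: 3, 5, 12, 14, 22, 23, 39
Counting: 7 elements
|A| = 7

7


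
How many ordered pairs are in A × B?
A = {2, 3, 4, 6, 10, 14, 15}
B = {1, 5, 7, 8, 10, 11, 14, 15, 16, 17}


Set A = {2, 3, 4, 6, 10, 14, 15} has 7 elements.
Set B = {1, 5, 7, 8, 10, 11, 14, 15, 16, 17} has 10 elements.
|A × B| = |A| × |B| = 7 × 10 = 70

70


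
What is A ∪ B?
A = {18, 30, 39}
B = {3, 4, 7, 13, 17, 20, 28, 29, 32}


Set A = {18, 30, 39}
Set B = {3, 4, 7, 13, 17, 20, 28, 29, 32}
A ∪ B includes all elements in either set.
Elements from A: {18, 30, 39}
Elements from B not already included: {3, 4, 7, 13, 17, 20, 28, 29, 32}
A ∪ B = {3, 4, 7, 13, 17, 18, 20, 28, 29, 30, 32, 39}

{3, 4, 7, 13, 17, 18, 20, 28, 29, 30, 32, 39}


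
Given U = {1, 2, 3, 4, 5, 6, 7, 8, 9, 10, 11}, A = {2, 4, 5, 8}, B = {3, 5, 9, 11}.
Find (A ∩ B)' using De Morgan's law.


U = {1, 2, 3, 4, 5, 6, 7, 8, 9, 10, 11}
A = {2, 4, 5, 8}, B = {3, 5, 9, 11}
A ∩ B = {5}
(A ∩ B)' = U \ (A ∩ B) = {1, 2, 3, 4, 6, 7, 8, 9, 10, 11}
Verification via A' ∪ B': A' = {1, 3, 6, 7, 9, 10, 11}, B' = {1, 2, 4, 6, 7, 8, 10}
A' ∪ B' = {1, 2, 3, 4, 6, 7, 8, 9, 10, 11} ✓

{1, 2, 3, 4, 6, 7, 8, 9, 10, 11}


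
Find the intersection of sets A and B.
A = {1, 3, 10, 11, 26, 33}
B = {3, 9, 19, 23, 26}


Set A = {1, 3, 10, 11, 26, 33}
Set B = {3, 9, 19, 23, 26}
A ∩ B includes only elements in both sets.
Check each element of A against B:
1 ✗, 3 ✓, 10 ✗, 11 ✗, 26 ✓, 33 ✗
A ∩ B = {3, 26}

{3, 26}


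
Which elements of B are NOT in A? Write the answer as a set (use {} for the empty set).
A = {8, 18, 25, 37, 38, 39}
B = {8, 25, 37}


Set A = {8, 18, 25, 37, 38, 39}
Set B = {8, 25, 37}
Check each element of B against A:
8 ∈ A, 25 ∈ A, 37 ∈ A
Elements of B not in A: {}

{}


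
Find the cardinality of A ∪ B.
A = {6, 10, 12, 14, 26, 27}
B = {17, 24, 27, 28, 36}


Set A = {6, 10, 12, 14, 26, 27}, |A| = 6
Set B = {17, 24, 27, 28, 36}, |B| = 5
A ∩ B = {27}, |A ∩ B| = 1
|A ∪ B| = |A| + |B| - |A ∩ B| = 6 + 5 - 1 = 10

10


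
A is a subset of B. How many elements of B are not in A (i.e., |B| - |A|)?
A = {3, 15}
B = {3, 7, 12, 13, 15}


Set A = {3, 15}, |A| = 2
Set B = {3, 7, 12, 13, 15}, |B| = 5
Since A ⊆ B: B \ A = {7, 12, 13}
|B| - |A| = 5 - 2 = 3

3


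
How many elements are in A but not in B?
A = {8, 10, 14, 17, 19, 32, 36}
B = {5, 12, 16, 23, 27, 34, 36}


Set A = {8, 10, 14, 17, 19, 32, 36}
Set B = {5, 12, 16, 23, 27, 34, 36}
A \ B = {8, 10, 14, 17, 19, 32}
|A \ B| = 6

6


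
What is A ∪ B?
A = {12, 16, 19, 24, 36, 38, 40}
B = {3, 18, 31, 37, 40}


Set A = {12, 16, 19, 24, 36, 38, 40}
Set B = {3, 18, 31, 37, 40}
A ∪ B includes all elements in either set.
Elements from A: {12, 16, 19, 24, 36, 38, 40}
Elements from B not already included: {3, 18, 31, 37}
A ∪ B = {3, 12, 16, 18, 19, 24, 31, 36, 37, 38, 40}

{3, 12, 16, 18, 19, 24, 31, 36, 37, 38, 40}


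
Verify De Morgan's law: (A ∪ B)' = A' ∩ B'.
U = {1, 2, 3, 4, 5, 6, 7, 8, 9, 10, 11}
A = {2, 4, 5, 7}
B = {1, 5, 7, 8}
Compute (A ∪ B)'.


U = {1, 2, 3, 4, 5, 6, 7, 8, 9, 10, 11}
A = {2, 4, 5, 7}, B = {1, 5, 7, 8}
A ∪ B = {1, 2, 4, 5, 7, 8}
(A ∪ B)' = U \ (A ∪ B) = {3, 6, 9, 10, 11}
Verification via A' ∩ B': A' = {1, 3, 6, 8, 9, 10, 11}, B' = {2, 3, 4, 6, 9, 10, 11}
A' ∩ B' = {3, 6, 9, 10, 11} ✓

{3, 6, 9, 10, 11}


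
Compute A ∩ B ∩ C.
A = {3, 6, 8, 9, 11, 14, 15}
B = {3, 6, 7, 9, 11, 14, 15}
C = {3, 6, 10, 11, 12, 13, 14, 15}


Set A = {3, 6, 8, 9, 11, 14, 15}
Set B = {3, 6, 7, 9, 11, 14, 15}
Set C = {3, 6, 10, 11, 12, 13, 14, 15}
First, A ∩ B = {3, 6, 9, 11, 14, 15}
Then, (A ∩ B) ∩ C = {3, 6, 11, 14, 15}

{3, 6, 11, 14, 15}


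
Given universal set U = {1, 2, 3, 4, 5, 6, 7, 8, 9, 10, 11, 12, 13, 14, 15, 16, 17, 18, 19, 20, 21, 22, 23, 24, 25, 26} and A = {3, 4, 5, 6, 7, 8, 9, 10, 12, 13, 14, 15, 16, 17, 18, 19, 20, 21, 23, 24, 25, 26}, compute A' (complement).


Universal set U = {1, 2, 3, 4, 5, 6, 7, 8, 9, 10, 11, 12, 13, 14, 15, 16, 17, 18, 19, 20, 21, 22, 23, 24, 25, 26}
Set A = {3, 4, 5, 6, 7, 8, 9, 10, 12, 13, 14, 15, 16, 17, 18, 19, 20, 21, 23, 24, 25, 26}
A' = U \ A = elements in U but not in A
Checking each element of U:
1 (not in A, include), 2 (not in A, include), 3 (in A, exclude), 4 (in A, exclude), 5 (in A, exclude), 6 (in A, exclude), 7 (in A, exclude), 8 (in A, exclude), 9 (in A, exclude), 10 (in A, exclude), 11 (not in A, include), 12 (in A, exclude), 13 (in A, exclude), 14 (in A, exclude), 15 (in A, exclude), 16 (in A, exclude), 17 (in A, exclude), 18 (in A, exclude), 19 (in A, exclude), 20 (in A, exclude), 21 (in A, exclude), 22 (not in A, include), 23 (in A, exclude), 24 (in A, exclude), 25 (in A, exclude), 26 (in A, exclude)
A' = {1, 2, 11, 22}

{1, 2, 11, 22}


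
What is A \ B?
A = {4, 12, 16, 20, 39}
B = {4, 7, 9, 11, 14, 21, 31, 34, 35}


Set A = {4, 12, 16, 20, 39}
Set B = {4, 7, 9, 11, 14, 21, 31, 34, 35}
A \ B includes elements in A that are not in B.
Check each element of A:
4 (in B, remove), 12 (not in B, keep), 16 (not in B, keep), 20 (not in B, keep), 39 (not in B, keep)
A \ B = {12, 16, 20, 39}

{12, 16, 20, 39}


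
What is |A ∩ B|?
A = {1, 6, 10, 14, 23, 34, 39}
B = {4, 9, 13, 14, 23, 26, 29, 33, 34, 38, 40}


Set A = {1, 6, 10, 14, 23, 34, 39}
Set B = {4, 9, 13, 14, 23, 26, 29, 33, 34, 38, 40}
A ∩ B = {14, 23, 34}
|A ∩ B| = 3

3


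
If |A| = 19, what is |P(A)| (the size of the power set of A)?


The set has 19 elements.
The power set contains all possible subsets.
|P(A)| = 2^|A| = 2^19 = 524288

524288


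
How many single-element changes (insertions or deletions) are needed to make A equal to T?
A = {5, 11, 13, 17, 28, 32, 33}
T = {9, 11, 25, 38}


Set A = {5, 11, 13, 17, 28, 32, 33}
Set T = {9, 11, 25, 38}
Elements to remove from A (in A, not in T): {5, 13, 17, 28, 32, 33} → 6 removals
Elements to add to A (in T, not in A): {9, 25, 38} → 3 additions
Total edits = 6 + 3 = 9

9


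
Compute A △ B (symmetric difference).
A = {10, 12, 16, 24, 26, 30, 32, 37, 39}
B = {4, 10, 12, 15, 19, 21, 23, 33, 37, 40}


Set A = {10, 12, 16, 24, 26, 30, 32, 37, 39}
Set B = {4, 10, 12, 15, 19, 21, 23, 33, 37, 40}
A △ B = (A \ B) ∪ (B \ A)
Elements in A but not B: {16, 24, 26, 30, 32, 39}
Elements in B but not A: {4, 15, 19, 21, 23, 33, 40}
A △ B = {4, 15, 16, 19, 21, 23, 24, 26, 30, 32, 33, 39, 40}

{4, 15, 16, 19, 21, 23, 24, 26, 30, 32, 33, 39, 40}


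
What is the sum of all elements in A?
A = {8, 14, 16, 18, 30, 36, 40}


Set A = {8, 14, 16, 18, 30, 36, 40}
Sum = 8 + 14 + 16 + 18 + 30 + 36 + 40 = 162

162


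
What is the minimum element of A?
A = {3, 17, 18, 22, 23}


Set A = {3, 17, 18, 22, 23}
Elements in ascending order: 3, 17, 18, 22, 23
The smallest element is 3.

3


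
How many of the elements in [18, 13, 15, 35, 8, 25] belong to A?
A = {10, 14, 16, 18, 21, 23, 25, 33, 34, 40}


Set A = {10, 14, 16, 18, 21, 23, 25, 33, 34, 40}
Candidates: [18, 13, 15, 35, 8, 25]
Check each candidate:
18 ∈ A, 13 ∉ A, 15 ∉ A, 35 ∉ A, 8 ∉ A, 25 ∈ A
Count of candidates in A: 2

2


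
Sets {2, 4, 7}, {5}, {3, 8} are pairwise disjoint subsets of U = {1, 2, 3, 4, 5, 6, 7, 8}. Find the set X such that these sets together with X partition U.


U = {1, 2, 3, 4, 5, 6, 7, 8}
Shown blocks: {2, 4, 7}, {5}, {3, 8}
A partition's blocks are pairwise disjoint and cover U, so the missing block = U \ (union of shown blocks).
Union of shown blocks: {2, 3, 4, 5, 7, 8}
Missing block = U \ (union) = {1, 6}

{1, 6}


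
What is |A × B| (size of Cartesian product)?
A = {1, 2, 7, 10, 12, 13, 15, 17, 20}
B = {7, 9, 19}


Set A = {1, 2, 7, 10, 12, 13, 15, 17, 20} has 9 elements.
Set B = {7, 9, 19} has 3 elements.
|A × B| = |A| × |B| = 9 × 3 = 27

27


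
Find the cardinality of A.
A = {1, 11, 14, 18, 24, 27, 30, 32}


Set A = {1, 11, 14, 18, 24, 27, 30, 32}
Listing elements: 1, 11, 14, 18, 24, 27, 30, 32
Counting: 8 elements
|A| = 8

8


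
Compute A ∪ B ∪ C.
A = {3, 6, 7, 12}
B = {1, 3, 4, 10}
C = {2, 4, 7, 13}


Set A = {3, 6, 7, 12}
Set B = {1, 3, 4, 10}
Set C = {2, 4, 7, 13}
First, A ∪ B = {1, 3, 4, 6, 7, 10, 12}
Then, (A ∪ B) ∪ C = {1, 2, 3, 4, 6, 7, 10, 12, 13}

{1, 2, 3, 4, 6, 7, 10, 12, 13}


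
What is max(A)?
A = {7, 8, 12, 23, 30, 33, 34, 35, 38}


Set A = {7, 8, 12, 23, 30, 33, 34, 35, 38}
Elements in ascending order: 7, 8, 12, 23, 30, 33, 34, 35, 38
The largest element is 38.

38


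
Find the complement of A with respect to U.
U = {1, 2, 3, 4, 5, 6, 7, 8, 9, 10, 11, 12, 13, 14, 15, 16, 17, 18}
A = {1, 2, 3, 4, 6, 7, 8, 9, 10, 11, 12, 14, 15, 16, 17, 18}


Universal set U = {1, 2, 3, 4, 5, 6, 7, 8, 9, 10, 11, 12, 13, 14, 15, 16, 17, 18}
Set A = {1, 2, 3, 4, 6, 7, 8, 9, 10, 11, 12, 14, 15, 16, 17, 18}
A' = U \ A = elements in U but not in A
Checking each element of U:
1 (in A, exclude), 2 (in A, exclude), 3 (in A, exclude), 4 (in A, exclude), 5 (not in A, include), 6 (in A, exclude), 7 (in A, exclude), 8 (in A, exclude), 9 (in A, exclude), 10 (in A, exclude), 11 (in A, exclude), 12 (in A, exclude), 13 (not in A, include), 14 (in A, exclude), 15 (in A, exclude), 16 (in A, exclude), 17 (in A, exclude), 18 (in A, exclude)
A' = {5, 13}

{5, 13}


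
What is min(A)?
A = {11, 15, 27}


Set A = {11, 15, 27}
Elements in ascending order: 11, 15, 27
The smallest element is 11.

11


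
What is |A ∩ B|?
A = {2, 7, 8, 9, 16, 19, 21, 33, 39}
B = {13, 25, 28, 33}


Set A = {2, 7, 8, 9, 16, 19, 21, 33, 39}
Set B = {13, 25, 28, 33}
A ∩ B = {33}
|A ∩ B| = 1

1


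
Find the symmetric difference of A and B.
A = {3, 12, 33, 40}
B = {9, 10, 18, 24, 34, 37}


Set A = {3, 12, 33, 40}
Set B = {9, 10, 18, 24, 34, 37}
A △ B = (A \ B) ∪ (B \ A)
Elements in A but not B: {3, 12, 33, 40}
Elements in B but not A: {9, 10, 18, 24, 34, 37}
A △ B = {3, 9, 10, 12, 18, 24, 33, 34, 37, 40}

{3, 9, 10, 12, 18, 24, 33, 34, 37, 40}


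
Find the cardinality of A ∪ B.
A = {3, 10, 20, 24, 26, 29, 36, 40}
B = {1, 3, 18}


Set A = {3, 10, 20, 24, 26, 29, 36, 40}, |A| = 8
Set B = {1, 3, 18}, |B| = 3
A ∩ B = {3}, |A ∩ B| = 1
|A ∪ B| = |A| + |B| - |A ∩ B| = 8 + 3 - 1 = 10

10


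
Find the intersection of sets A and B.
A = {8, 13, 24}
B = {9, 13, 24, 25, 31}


Set A = {8, 13, 24}
Set B = {9, 13, 24, 25, 31}
A ∩ B includes only elements in both sets.
Check each element of A against B:
8 ✗, 13 ✓, 24 ✓
A ∩ B = {13, 24}

{13, 24}


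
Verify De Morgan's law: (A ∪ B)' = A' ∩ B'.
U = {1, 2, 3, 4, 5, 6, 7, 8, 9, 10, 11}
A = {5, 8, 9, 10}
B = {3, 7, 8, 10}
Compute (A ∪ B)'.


U = {1, 2, 3, 4, 5, 6, 7, 8, 9, 10, 11}
A = {5, 8, 9, 10}, B = {3, 7, 8, 10}
A ∪ B = {3, 5, 7, 8, 9, 10}
(A ∪ B)' = U \ (A ∪ B) = {1, 2, 4, 6, 11}
Verification via A' ∩ B': A' = {1, 2, 3, 4, 6, 7, 11}, B' = {1, 2, 4, 5, 6, 9, 11}
A' ∩ B' = {1, 2, 4, 6, 11} ✓

{1, 2, 4, 6, 11}


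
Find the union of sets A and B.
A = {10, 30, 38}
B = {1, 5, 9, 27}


Set A = {10, 30, 38}
Set B = {1, 5, 9, 27}
A ∪ B includes all elements in either set.
Elements from A: {10, 30, 38}
Elements from B not already included: {1, 5, 9, 27}
A ∪ B = {1, 5, 9, 10, 27, 30, 38}

{1, 5, 9, 10, 27, 30, 38}


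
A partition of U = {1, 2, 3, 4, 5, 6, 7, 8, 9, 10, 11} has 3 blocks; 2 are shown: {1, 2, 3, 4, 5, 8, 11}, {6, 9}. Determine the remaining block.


U = {1, 2, 3, 4, 5, 6, 7, 8, 9, 10, 11}
Shown blocks: {1, 2, 3, 4, 5, 8, 11}, {6, 9}
A partition's blocks are pairwise disjoint and cover U, so the missing block = U \ (union of shown blocks).
Union of shown blocks: {1, 2, 3, 4, 5, 6, 8, 9, 11}
Missing block = U \ (union) = {7, 10}

{7, 10}


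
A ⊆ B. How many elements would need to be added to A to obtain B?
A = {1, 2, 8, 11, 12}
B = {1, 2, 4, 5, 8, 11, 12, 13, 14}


Set A = {1, 2, 8, 11, 12}, |A| = 5
Set B = {1, 2, 4, 5, 8, 11, 12, 13, 14}, |B| = 9
Since A ⊆ B: B \ A = {4, 5, 13, 14}
|B| - |A| = 9 - 5 = 4

4


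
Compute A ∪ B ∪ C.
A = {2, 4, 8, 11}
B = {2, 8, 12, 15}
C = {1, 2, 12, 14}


Set A = {2, 4, 8, 11}
Set B = {2, 8, 12, 15}
Set C = {1, 2, 12, 14}
First, A ∪ B = {2, 4, 8, 11, 12, 15}
Then, (A ∪ B) ∪ C = {1, 2, 4, 8, 11, 12, 14, 15}

{1, 2, 4, 8, 11, 12, 14, 15}


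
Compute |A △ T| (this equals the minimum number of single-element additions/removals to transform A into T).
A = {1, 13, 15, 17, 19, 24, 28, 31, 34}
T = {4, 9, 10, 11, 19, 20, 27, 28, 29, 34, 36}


Set A = {1, 13, 15, 17, 19, 24, 28, 31, 34}
Set T = {4, 9, 10, 11, 19, 20, 27, 28, 29, 34, 36}
Elements to remove from A (in A, not in T): {1, 13, 15, 17, 24, 31} → 6 removals
Elements to add to A (in T, not in A): {4, 9, 10, 11, 20, 27, 29, 36} → 8 additions
Total edits = 6 + 8 = 14

14


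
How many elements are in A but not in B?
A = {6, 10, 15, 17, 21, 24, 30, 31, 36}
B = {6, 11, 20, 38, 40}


Set A = {6, 10, 15, 17, 21, 24, 30, 31, 36}
Set B = {6, 11, 20, 38, 40}
A \ B = {10, 15, 17, 21, 24, 30, 31, 36}
|A \ B| = 8

8


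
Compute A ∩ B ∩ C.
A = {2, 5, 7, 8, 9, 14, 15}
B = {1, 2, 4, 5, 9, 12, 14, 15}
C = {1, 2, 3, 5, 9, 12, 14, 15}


Set A = {2, 5, 7, 8, 9, 14, 15}
Set B = {1, 2, 4, 5, 9, 12, 14, 15}
Set C = {1, 2, 3, 5, 9, 12, 14, 15}
First, A ∩ B = {2, 5, 9, 14, 15}
Then, (A ∩ B) ∩ C = {2, 5, 9, 14, 15}

{2, 5, 9, 14, 15}


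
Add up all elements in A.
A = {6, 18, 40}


Set A = {6, 18, 40}
Sum = 6 + 18 + 40 = 64

64


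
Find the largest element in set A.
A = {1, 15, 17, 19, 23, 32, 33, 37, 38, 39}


Set A = {1, 15, 17, 19, 23, 32, 33, 37, 38, 39}
Elements in ascending order: 1, 15, 17, 19, 23, 32, 33, 37, 38, 39
The largest element is 39.

39


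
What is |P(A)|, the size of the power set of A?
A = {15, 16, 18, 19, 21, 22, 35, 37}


Set A = {15, 16, 18, 19, 21, 22, 35, 37}
|A| = 8
The power set P(A) contains all subsets of A.
|P(A)| = 2^|A| = 2^8 = 256

256


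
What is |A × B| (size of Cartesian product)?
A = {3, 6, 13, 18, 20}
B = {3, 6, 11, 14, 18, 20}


Set A = {3, 6, 13, 18, 20} has 5 elements.
Set B = {3, 6, 11, 14, 18, 20} has 6 elements.
|A × B| = |A| × |B| = 5 × 6 = 30

30


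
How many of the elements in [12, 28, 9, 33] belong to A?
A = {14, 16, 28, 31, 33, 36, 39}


Set A = {14, 16, 28, 31, 33, 36, 39}
Candidates: [12, 28, 9, 33]
Check each candidate:
12 ∉ A, 28 ∈ A, 9 ∉ A, 33 ∈ A
Count of candidates in A: 2

2


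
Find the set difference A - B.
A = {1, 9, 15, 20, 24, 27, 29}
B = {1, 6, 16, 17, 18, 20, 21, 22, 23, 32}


Set A = {1, 9, 15, 20, 24, 27, 29}
Set B = {1, 6, 16, 17, 18, 20, 21, 22, 23, 32}
A \ B includes elements in A that are not in B.
Check each element of A:
1 (in B, remove), 9 (not in B, keep), 15 (not in B, keep), 20 (in B, remove), 24 (not in B, keep), 27 (not in B, keep), 29 (not in B, keep)
A \ B = {9, 15, 24, 27, 29}

{9, 15, 24, 27, 29}


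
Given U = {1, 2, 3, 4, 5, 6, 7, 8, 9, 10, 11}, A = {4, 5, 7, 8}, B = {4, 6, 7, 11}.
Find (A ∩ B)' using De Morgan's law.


U = {1, 2, 3, 4, 5, 6, 7, 8, 9, 10, 11}
A = {4, 5, 7, 8}, B = {4, 6, 7, 11}
A ∩ B = {4, 7}
(A ∩ B)' = U \ (A ∩ B) = {1, 2, 3, 5, 6, 8, 9, 10, 11}
Verification via A' ∪ B': A' = {1, 2, 3, 6, 9, 10, 11}, B' = {1, 2, 3, 5, 8, 9, 10}
A' ∪ B' = {1, 2, 3, 5, 6, 8, 9, 10, 11} ✓

{1, 2, 3, 5, 6, 8, 9, 10, 11}


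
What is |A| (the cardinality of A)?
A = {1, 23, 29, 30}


Set A = {1, 23, 29, 30}
Listing elements: 1, 23, 29, 30
Counting: 4 elements
|A| = 4

4


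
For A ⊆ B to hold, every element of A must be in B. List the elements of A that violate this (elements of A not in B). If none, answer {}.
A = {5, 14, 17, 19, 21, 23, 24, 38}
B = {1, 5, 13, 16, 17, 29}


Set A = {5, 14, 17, 19, 21, 23, 24, 38}
Set B = {1, 5, 13, 16, 17, 29}
Check each element of A against B:
5 ∈ B, 14 ∉ B (include), 17 ∈ B, 19 ∉ B (include), 21 ∉ B (include), 23 ∉ B (include), 24 ∉ B (include), 38 ∉ B (include)
Elements of A not in B: {14, 19, 21, 23, 24, 38}

{14, 19, 21, 23, 24, 38}


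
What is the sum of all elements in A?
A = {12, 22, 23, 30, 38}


Set A = {12, 22, 23, 30, 38}
Sum = 12 + 22 + 23 + 30 + 38 = 125

125


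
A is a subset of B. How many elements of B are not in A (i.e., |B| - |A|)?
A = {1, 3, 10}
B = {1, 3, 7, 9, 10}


Set A = {1, 3, 10}, |A| = 3
Set B = {1, 3, 7, 9, 10}, |B| = 5
Since A ⊆ B: B \ A = {7, 9}
|B| - |A| = 5 - 3 = 2

2


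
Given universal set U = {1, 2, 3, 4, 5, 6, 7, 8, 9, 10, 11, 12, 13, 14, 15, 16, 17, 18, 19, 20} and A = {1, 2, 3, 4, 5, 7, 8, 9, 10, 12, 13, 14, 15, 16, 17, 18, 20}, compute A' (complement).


Universal set U = {1, 2, 3, 4, 5, 6, 7, 8, 9, 10, 11, 12, 13, 14, 15, 16, 17, 18, 19, 20}
Set A = {1, 2, 3, 4, 5, 7, 8, 9, 10, 12, 13, 14, 15, 16, 17, 18, 20}
A' = U \ A = elements in U but not in A
Checking each element of U:
1 (in A, exclude), 2 (in A, exclude), 3 (in A, exclude), 4 (in A, exclude), 5 (in A, exclude), 6 (not in A, include), 7 (in A, exclude), 8 (in A, exclude), 9 (in A, exclude), 10 (in A, exclude), 11 (not in A, include), 12 (in A, exclude), 13 (in A, exclude), 14 (in A, exclude), 15 (in A, exclude), 16 (in A, exclude), 17 (in A, exclude), 18 (in A, exclude), 19 (not in A, include), 20 (in A, exclude)
A' = {6, 11, 19}

{6, 11, 19}


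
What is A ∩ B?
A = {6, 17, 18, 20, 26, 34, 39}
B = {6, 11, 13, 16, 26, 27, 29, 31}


Set A = {6, 17, 18, 20, 26, 34, 39}
Set B = {6, 11, 13, 16, 26, 27, 29, 31}
A ∩ B includes only elements in both sets.
Check each element of A against B:
6 ✓, 17 ✗, 18 ✗, 20 ✗, 26 ✓, 34 ✗, 39 ✗
A ∩ B = {6, 26}

{6, 26}


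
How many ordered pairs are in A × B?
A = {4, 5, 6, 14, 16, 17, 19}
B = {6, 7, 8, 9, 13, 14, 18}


Set A = {4, 5, 6, 14, 16, 17, 19} has 7 elements.
Set B = {6, 7, 8, 9, 13, 14, 18} has 7 elements.
|A × B| = |A| × |B| = 7 × 7 = 49

49


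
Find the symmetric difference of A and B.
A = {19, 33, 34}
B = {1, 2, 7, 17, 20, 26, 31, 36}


Set A = {19, 33, 34}
Set B = {1, 2, 7, 17, 20, 26, 31, 36}
A △ B = (A \ B) ∪ (B \ A)
Elements in A but not B: {19, 33, 34}
Elements in B but not A: {1, 2, 7, 17, 20, 26, 31, 36}
A △ B = {1, 2, 7, 17, 19, 20, 26, 31, 33, 34, 36}

{1, 2, 7, 17, 19, 20, 26, 31, 33, 34, 36}


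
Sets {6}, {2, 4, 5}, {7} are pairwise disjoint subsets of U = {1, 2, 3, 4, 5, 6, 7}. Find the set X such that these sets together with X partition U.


U = {1, 2, 3, 4, 5, 6, 7}
Shown blocks: {6}, {2, 4, 5}, {7}
A partition's blocks are pairwise disjoint and cover U, so the missing block = U \ (union of shown blocks).
Union of shown blocks: {2, 4, 5, 6, 7}
Missing block = U \ (union) = {1, 3}

{1, 3}


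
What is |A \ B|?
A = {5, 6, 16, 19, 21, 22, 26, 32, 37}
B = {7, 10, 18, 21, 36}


Set A = {5, 6, 16, 19, 21, 22, 26, 32, 37}
Set B = {7, 10, 18, 21, 36}
A \ B = {5, 6, 16, 19, 22, 26, 32, 37}
|A \ B| = 8

8


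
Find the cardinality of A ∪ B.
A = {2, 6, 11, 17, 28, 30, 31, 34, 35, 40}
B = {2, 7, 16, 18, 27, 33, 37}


Set A = {2, 6, 11, 17, 28, 30, 31, 34, 35, 40}, |A| = 10
Set B = {2, 7, 16, 18, 27, 33, 37}, |B| = 7
A ∩ B = {2}, |A ∩ B| = 1
|A ∪ B| = |A| + |B| - |A ∩ B| = 10 + 7 - 1 = 16

16


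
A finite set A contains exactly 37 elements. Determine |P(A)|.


The set has 37 elements.
The power set contains all possible subsets.
|P(A)| = 2^|A| = 2^37 = 137438953472

137438953472


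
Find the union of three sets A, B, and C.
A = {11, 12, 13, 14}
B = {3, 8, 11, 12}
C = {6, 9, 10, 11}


Set A = {11, 12, 13, 14}
Set B = {3, 8, 11, 12}
Set C = {6, 9, 10, 11}
First, A ∪ B = {3, 8, 11, 12, 13, 14}
Then, (A ∪ B) ∪ C = {3, 6, 8, 9, 10, 11, 12, 13, 14}

{3, 6, 8, 9, 10, 11, 12, 13, 14}


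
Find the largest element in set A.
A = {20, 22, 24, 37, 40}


Set A = {20, 22, 24, 37, 40}
Elements in ascending order: 20, 22, 24, 37, 40
The largest element is 40.

40


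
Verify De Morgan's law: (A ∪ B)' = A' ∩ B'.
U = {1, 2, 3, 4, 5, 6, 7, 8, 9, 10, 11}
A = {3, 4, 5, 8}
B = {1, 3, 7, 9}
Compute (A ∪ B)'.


U = {1, 2, 3, 4, 5, 6, 7, 8, 9, 10, 11}
A = {3, 4, 5, 8}, B = {1, 3, 7, 9}
A ∪ B = {1, 3, 4, 5, 7, 8, 9}
(A ∪ B)' = U \ (A ∪ B) = {2, 6, 10, 11}
Verification via A' ∩ B': A' = {1, 2, 6, 7, 9, 10, 11}, B' = {2, 4, 5, 6, 8, 10, 11}
A' ∩ B' = {2, 6, 10, 11} ✓

{2, 6, 10, 11}


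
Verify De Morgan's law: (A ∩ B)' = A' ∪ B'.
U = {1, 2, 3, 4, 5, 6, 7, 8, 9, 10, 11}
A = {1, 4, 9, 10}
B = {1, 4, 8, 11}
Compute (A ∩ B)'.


U = {1, 2, 3, 4, 5, 6, 7, 8, 9, 10, 11}
A = {1, 4, 9, 10}, B = {1, 4, 8, 11}
A ∩ B = {1, 4}
(A ∩ B)' = U \ (A ∩ B) = {2, 3, 5, 6, 7, 8, 9, 10, 11}
Verification via A' ∪ B': A' = {2, 3, 5, 6, 7, 8, 11}, B' = {2, 3, 5, 6, 7, 9, 10}
A' ∪ B' = {2, 3, 5, 6, 7, 8, 9, 10, 11} ✓

{2, 3, 5, 6, 7, 8, 9, 10, 11}


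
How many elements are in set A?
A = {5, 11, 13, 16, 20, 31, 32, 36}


Set A = {5, 11, 13, 16, 20, 31, 32, 36}
Listing elements: 5, 11, 13, 16, 20, 31, 32, 36
Counting: 8 elements
|A| = 8

8


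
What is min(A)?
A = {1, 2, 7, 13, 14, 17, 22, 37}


Set A = {1, 2, 7, 13, 14, 17, 22, 37}
Elements in ascending order: 1, 2, 7, 13, 14, 17, 22, 37
The smallest element is 1.

1


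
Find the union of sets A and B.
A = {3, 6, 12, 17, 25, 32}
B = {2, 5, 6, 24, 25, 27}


Set A = {3, 6, 12, 17, 25, 32}
Set B = {2, 5, 6, 24, 25, 27}
A ∪ B includes all elements in either set.
Elements from A: {3, 6, 12, 17, 25, 32}
Elements from B not already included: {2, 5, 24, 27}
A ∪ B = {2, 3, 5, 6, 12, 17, 24, 25, 27, 32}

{2, 3, 5, 6, 12, 17, 24, 25, 27, 32}


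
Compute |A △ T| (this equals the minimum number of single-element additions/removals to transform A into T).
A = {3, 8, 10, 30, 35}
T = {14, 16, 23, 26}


Set A = {3, 8, 10, 30, 35}
Set T = {14, 16, 23, 26}
Elements to remove from A (in A, not in T): {3, 8, 10, 30, 35} → 5 removals
Elements to add to A (in T, not in A): {14, 16, 23, 26} → 4 additions
Total edits = 5 + 4 = 9

9
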